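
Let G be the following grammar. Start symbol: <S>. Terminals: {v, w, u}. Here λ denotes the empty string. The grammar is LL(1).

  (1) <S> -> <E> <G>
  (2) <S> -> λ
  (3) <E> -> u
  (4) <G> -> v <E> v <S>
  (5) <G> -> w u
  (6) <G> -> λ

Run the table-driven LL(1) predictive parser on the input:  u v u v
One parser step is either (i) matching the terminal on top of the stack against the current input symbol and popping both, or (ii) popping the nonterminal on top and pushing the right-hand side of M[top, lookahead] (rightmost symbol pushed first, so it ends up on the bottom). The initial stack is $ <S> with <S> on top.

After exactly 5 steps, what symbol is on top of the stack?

step 1: stack=$ <S>  input=u v u v $  — expand <S> -> <E> <G>
step 2: stack=$ <G> <E>  input=u v u v $  — expand <E> -> u
step 3: stack=$ <G> u  input=u v u v $  — match u
step 4: stack=$ <G>  input=v u v $  — expand <G> -> v <E> v <S>
step 5: stack=$ <S> v <E> v  input=v u v $  — match v
Stack after step 5: $ <S> v <E> (top = <E>).

<E>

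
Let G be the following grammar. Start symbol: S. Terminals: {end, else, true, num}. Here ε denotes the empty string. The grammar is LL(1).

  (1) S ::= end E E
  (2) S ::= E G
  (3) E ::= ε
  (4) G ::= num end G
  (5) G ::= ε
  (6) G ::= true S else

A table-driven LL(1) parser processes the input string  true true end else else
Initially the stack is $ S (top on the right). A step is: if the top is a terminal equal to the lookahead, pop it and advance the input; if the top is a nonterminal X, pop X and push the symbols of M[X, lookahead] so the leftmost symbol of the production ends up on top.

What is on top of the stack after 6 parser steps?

G

     Stack          Input                      Action
  1  $ S            true true end else else $  expand S ::= E G
  2  $ G E          true true end else else $  expand E ::= ε
  3  $ G            true true end else else $  expand G ::= true S else
  4  $ else S true  true true end else else $  match true
  5  $ else S       true end else else $       expand S ::= E G
  6  $ else G E     true end else else $       expand E ::= ε
Stack after step 6: $ else G (top = G).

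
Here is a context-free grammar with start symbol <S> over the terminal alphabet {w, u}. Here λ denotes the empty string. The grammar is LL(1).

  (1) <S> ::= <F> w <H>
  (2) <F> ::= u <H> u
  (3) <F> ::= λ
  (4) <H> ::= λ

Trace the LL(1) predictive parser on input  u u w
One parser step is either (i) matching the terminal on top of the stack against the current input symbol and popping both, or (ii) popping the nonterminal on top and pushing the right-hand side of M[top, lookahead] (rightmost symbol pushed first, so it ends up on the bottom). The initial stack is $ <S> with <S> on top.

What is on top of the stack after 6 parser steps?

<H>

     Stack            Input    Action
  1  $ <S>            u u w $  expand <S> ::= <F> w <H>
  2  $ <H> w <F>      u u w $  expand <F> ::= u <H> u
  3  $ <H> w u <H> u  u u w $  match u
  4  $ <H> w u <H>    u w $    expand <H> ::= λ
  5  $ <H> w u        u w $    match u
  6  $ <H> w          w $      match w
Stack after step 6: $ <H> (top = <H>).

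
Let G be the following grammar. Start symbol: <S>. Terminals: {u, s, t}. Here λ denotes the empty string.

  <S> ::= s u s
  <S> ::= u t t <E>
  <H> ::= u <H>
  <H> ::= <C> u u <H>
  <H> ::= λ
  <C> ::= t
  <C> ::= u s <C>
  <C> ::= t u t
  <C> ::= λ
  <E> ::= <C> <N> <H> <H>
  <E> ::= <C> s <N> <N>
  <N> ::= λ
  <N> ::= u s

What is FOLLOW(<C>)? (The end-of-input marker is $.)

{$, s, t, u}

FIRST(<S>) = {s, u}
FIRST(<C>) = {λ, t, u}
FIRST(<N>) = {λ, u}
FIRST(<H>) = {λ, t, u}  (via <C> u u <H>)
FIRST(<E>) = {λ, s, t, u}  (via <C> <N> <H> <H>, <C> s <N> <N>)
FOLLOW(<S>) includes $ since <S> is the start symbol.
FOLLOW(<S>): <S> appears on no right-hand side. Thus FOLLOW(<S>) = {$}.
FOLLOW(<E>): in <S>::=u t t <E>, the suffix after <E> is empty, so FOLLOW(<E>) ⊇ FOLLOW(<S>) = {$}. Thus FOLLOW(<E>) = {$}.
FOLLOW(<H>): in <H>::=u <H>, the suffix after <H> is empty (adds nothing new); in <H>::=<C> u u <H>, the suffix after <H> is empty (adds nothing new); in <E>::=<C> <N> <H> <H> (occurrence 1), <H> is followed by <H> with FIRST {λ, t, u}; in <E>::=<C> <N> <H> <H> (occurrence 1), the suffix after <H> is nullable, so FOLLOW(<H>) ⊇ FOLLOW(<E>) = {$}; in <E>::=<C> <N> <H> <H> (occurrence 2), the suffix after <H> is empty, so FOLLOW(<H>) ⊇ FOLLOW(<E>) = {$}. Thus FOLLOW(<H>) = {$, t, u}.
FOLLOW(<C>): in <H>::=<C> u u <H>, <C> is followed by u u <H> with FIRST {u}; in <C>::=u s <C>, the suffix after <C> is empty (adds nothing new); in <E>::=<C> <N> <H> <H>, <C> is followed by <N> <H> <H> with FIRST {λ, t, u}; in <E>::=<C> <N> <H> <H>, the suffix after <C> is nullable, so FOLLOW(<C>) ⊇ FOLLOW(<E>) = {$}; in <E>::=<C> s <N> <N>, <C> is followed by s <N> <N> with FIRST {s}. Thus FOLLOW(<C>) = {$, s, t, u}.
FOLLOW(<N>): in <E>::=<C> <N> <H> <H>, <N> is followed by <H> <H> with FIRST {λ, t, u}; in <E>::=<C> <N> <H> <H>, the suffix after <N> is nullable, so FOLLOW(<N>) ⊇ FOLLOW(<E>) = {$}; in <E>::=<C> s <N> <N> (occurrence 1), <N> is followed by <N> with FIRST {λ, u}; in <E>::=<C> s <N> <N> (occurrence 1), the suffix after <N> is nullable, so FOLLOW(<N>) ⊇ FOLLOW(<E>) = {$}; in <E>::=<C> s <N> <N> (occurrence 2), the suffix after <N> is empty, so FOLLOW(<N>) ⊇ FOLLOW(<E>) = {$}. Thus FOLLOW(<N>) = {$, t, u}.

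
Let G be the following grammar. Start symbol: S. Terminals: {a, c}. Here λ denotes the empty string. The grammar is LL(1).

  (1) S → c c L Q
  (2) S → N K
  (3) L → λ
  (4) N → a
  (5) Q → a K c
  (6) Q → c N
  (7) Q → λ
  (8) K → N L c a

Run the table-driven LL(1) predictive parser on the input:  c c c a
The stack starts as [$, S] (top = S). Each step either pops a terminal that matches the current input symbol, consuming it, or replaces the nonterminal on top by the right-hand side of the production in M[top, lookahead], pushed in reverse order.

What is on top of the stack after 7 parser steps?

a

     Stack      Input      Action
  1  $ S        c c c a $  expand S → c c L Q
  2  $ Q L c c  c c c a $  match c
  3  $ Q L c    c c a $    match c
  4  $ Q L      c a $      expand L → λ
  5  $ Q        c a $      expand Q → c N
  6  $ N c      c a $      match c
  7  $ N        a $        expand N → a
Stack after step 7: $ a (top = a).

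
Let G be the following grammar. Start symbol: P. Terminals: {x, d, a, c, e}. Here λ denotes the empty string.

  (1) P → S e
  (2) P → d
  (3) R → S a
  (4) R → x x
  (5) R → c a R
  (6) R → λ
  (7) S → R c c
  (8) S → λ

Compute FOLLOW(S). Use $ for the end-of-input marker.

FIRST(P): from P→S e we get {a, c, e, x}; from P→d we get {d}. So FIRST(P) = {a, c, d, e, x}.
FIRST(R): from R→S a we get {a, c, x}; from R→x x we get {x}; from R→c a R we get {c}; from R→λ we get {λ}. So FIRST(R) = {λ, a, c, x}.
FIRST(S): from S→R c c we get {a, c, x}; from S→λ we get {λ}. So FIRST(S) = {λ, a, c, x}.
FOLLOW(P) includes $ since P is the start symbol.
FOLLOW(P): P appears on no right-hand side. Thus FOLLOW(P) = {$}.
FOLLOW(R): in R→c a R, the suffix after R is empty (adds nothing new); in S→R c c, R is followed by c c with FIRST {c}. Thus FOLLOW(R) = {c}.
FOLLOW(S): in P→S e, S is followed by e with FIRST {e}; in R→S a, S is followed by a with FIRST {a}. Thus FOLLOW(S) = {a, e}.

{a, e}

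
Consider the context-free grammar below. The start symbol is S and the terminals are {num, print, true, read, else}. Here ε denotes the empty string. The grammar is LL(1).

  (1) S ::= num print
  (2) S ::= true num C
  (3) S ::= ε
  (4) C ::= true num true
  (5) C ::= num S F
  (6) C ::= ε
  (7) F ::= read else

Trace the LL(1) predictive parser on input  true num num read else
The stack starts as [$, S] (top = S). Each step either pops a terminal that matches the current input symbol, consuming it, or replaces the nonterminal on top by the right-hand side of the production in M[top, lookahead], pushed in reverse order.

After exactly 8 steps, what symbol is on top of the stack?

else

     Stack         Input                     Action
  1  $ S           true num num read else $  expand S ::= true num C
  2  $ C num true  true num num read else $  match true
  3  $ C num       num num read else $       match num
  4  $ C           num read else $           expand C ::= num S F
  5  $ F S num     num read else $           match num
  6  $ F S         read else $               expand S ::= ε
  7  $ F           read else $               expand F ::= read else
  8  $ else read   read else $               match read
Stack after step 8: $ else (top = else).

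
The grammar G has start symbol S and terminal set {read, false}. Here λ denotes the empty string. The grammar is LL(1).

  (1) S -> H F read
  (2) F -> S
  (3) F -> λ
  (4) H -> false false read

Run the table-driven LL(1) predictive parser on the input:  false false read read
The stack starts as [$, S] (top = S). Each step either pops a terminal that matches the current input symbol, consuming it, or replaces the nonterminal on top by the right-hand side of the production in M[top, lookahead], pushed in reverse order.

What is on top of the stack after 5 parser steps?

F

     Stack                      Input                    Action
  1  $ S                        false false read read $  expand S -> H F read
  2  $ read F H                 false false read read $  expand H -> false false read
  3  $ read F read false false  false false read read $  match false
  4  $ read F read false        false read read $        match false
  5  $ read F read              read read $              match read
Stack after step 5: $ read F (top = F).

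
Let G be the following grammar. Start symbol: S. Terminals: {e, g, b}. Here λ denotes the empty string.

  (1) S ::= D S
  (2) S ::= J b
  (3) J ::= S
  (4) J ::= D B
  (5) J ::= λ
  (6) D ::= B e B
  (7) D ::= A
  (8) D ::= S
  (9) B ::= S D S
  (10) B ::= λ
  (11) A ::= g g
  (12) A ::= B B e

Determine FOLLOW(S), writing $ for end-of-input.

FIRST(S) = {b, e, g}  (via D S, J b)
FIRST(B) = {λ, b, e, g}  (via S D S)
FIRST(A) = {b, e, g}  (via B B e)
FIRST(D) = {b, e, g}  (via B e B, A, S)
FIRST(J) = {λ, b, e, g}  (via S, D B)
FOLLOW(S) includes $ since S is the start symbol.
FOLLOW(J): in S::=J b, J is followed by b with FIRST {b}. Thus FOLLOW(J) = {b}.
FOLLOW(D): in S::=D S, D is followed by S with FIRST {b, e, g}; in J::=D B, D is followed by B with FIRST {λ, b, e, g}; in J::=D B, the suffix after D is nullable, so FOLLOW(D) ⊇ FOLLOW(J) = {b}; in B::=S D S, D is followed by S with FIRST {b, e, g}. Thus FOLLOW(D) = {b, e, g}.
FOLLOW(B): in J::=D B, the suffix after B is empty, so FOLLOW(B) ⊇ FOLLOW(J) = {b}; in D::=B e B (occurrence 1), B is followed by e B with FIRST {e}; in D::=B e B (occurrence 2), the suffix after B is empty, so FOLLOW(B) ⊇ FOLLOW(D) = {b, e, g}; in A::=B B e (occurrence 1), B is followed by B e with FIRST {b, e, g}; in A::=B B e (occurrence 2), B is followed by e with FIRST {e}. Thus FOLLOW(B) = {b, e, g}.
FOLLOW(S): in S::=D S, the suffix after S is empty (adds nothing new); in J::=S, the suffix after S is empty, so FOLLOW(S) ⊇ FOLLOW(J) = {b}; in D::=S, the suffix after S is empty, so FOLLOW(S) ⊇ FOLLOW(D) = {b, e, g}; in B::=S D S (occurrence 1), S is followed by D S with FIRST {b, e, g}; in B::=S D S (occurrence 2), the suffix after S is empty, so FOLLOW(S) ⊇ FOLLOW(B) = {b, e, g}. Thus FOLLOW(S) = {$, b, e, g}.
FOLLOW(A): in D::=A, the suffix after A is empty, so FOLLOW(A) ⊇ FOLLOW(D) = {b, e, g}. Thus FOLLOW(A) = {b, e, g}.

{$, b, e, g}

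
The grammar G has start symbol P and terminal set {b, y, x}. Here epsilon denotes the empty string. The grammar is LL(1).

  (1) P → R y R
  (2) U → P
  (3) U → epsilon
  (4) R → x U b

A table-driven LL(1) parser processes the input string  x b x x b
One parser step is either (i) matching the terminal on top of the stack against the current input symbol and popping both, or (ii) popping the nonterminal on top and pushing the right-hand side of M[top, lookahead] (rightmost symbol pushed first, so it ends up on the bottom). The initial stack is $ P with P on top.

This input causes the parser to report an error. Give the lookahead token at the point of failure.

step 1: stack=$ P  input=x b x x b $  — expand P → R y R
step 2: stack=$ R y R  input=x b x x b $  — expand R → x U b
step 3: stack=$ R y b U x  input=x b x x b $  — match x
step 4: stack=$ R y b U  input=b x x b $  — expand U → epsilon
step 5: stack=$ R y b  input=b x x b $  — match b
step 6: stack=$ R y  input=x x b $  — error: top is terminal y but lookahead is x

x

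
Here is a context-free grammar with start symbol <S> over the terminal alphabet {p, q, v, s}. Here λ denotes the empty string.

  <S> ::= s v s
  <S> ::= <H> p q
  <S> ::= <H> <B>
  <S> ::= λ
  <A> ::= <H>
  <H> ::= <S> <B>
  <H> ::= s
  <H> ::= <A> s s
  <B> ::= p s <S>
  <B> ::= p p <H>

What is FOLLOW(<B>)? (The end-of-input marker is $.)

FIRST(<B>): from <B>::=p s <S> we get {p}; from <B>::=p p <H> we get {p}. So FIRST(<B>) = {p}.
FIRST(<S>): from <S>::=s v s we get {s}; from <S>::=<H> p q we get {p, s}; from <S>::=<H> <B> we get {p, s}; from <S>::=λ we get {λ}. So FIRST(<S>) = {λ, p, s}.
FIRST(<A>): from <A>::=<H> we get {p, s}. So FIRST(<A>) = {p, s}.
FIRST(<H>): from <H>::=<S> <B> we get {p, s}; from <H>::=s we get {s}; from <H>::=<A> s s we get {p, s}. So FIRST(<H>) = {p, s}.
FOLLOW(<S>) includes $ since <S> is the start symbol.
FOLLOW(<A>): in <H>::=<A> s s, <A> is followed by s s with FIRST {s}. Thus FOLLOW(<A>) = {s}.
FOLLOW(<S>): in <H>::=<S> <B>, <S> is followed by <B> with FIRST {p}; in <B>::=p s <S>, the suffix after <S> is empty, so FOLLOW(<S>) ⊇ FOLLOW(<B>) = {$, p, s}. Thus FOLLOW(<S>) = {$, p, s}.
FOLLOW(<H>): in <S>::=<H> p q, <H> is followed by p q with FIRST {p}; in <S>::=<H> <B>, <H> is followed by <B> with FIRST {p}; in <A>::=<H>, the suffix after <H> is empty, so FOLLOW(<H>) ⊇ FOLLOW(<A>) = {s}; in <B>::=p p <H>, the suffix after <H> is empty, so FOLLOW(<H>) ⊇ FOLLOW(<B>) = {$, p, s}. Thus FOLLOW(<H>) = {$, p, s}.
FOLLOW(<B>): in <S>::=<H> <B>, the suffix after <B> is empty, so FOLLOW(<B>) ⊇ FOLLOW(<S>) = {$, p, s}; in <H>::=<S> <B>, the suffix after <B> is empty, so FOLLOW(<B>) ⊇ FOLLOW(<H>) = {$, p, s}. Thus FOLLOW(<B>) = {$, p, s}.

{$, p, s}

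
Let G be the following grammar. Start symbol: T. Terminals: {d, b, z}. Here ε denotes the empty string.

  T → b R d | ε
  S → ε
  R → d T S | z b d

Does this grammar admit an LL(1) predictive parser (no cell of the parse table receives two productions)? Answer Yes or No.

Yes

FIRST(T) = {ε, b}
FIRST(S) = {ε}
FIRST(R) = {d, z}
FOLLOW(T) = {$, d}
FOLLOW(S) = {d}
FOLLOW(R) = {d}
Each cell of M receives at most one production.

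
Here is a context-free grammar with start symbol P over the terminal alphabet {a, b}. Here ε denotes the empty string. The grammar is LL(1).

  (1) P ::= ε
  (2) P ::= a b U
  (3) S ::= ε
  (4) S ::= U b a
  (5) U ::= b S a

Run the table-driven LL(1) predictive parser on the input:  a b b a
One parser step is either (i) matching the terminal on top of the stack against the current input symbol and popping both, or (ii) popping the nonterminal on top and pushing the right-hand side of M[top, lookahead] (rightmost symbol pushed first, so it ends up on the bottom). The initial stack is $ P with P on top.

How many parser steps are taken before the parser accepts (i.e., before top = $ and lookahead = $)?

step 1: stack=$ P  input=a b b a $  — expand P ::= a b U
step 2: stack=$ U b a  input=a b b a $  — match a
step 3: stack=$ U b  input=b b a $  — match b
step 4: stack=$ U  input=b a $  — expand U ::= b S a
step 5: stack=$ a S b  input=b a $  — match b
step 6: stack=$ a S  input=a $  — expand S ::= ε
step 7: stack=$ a  input=a $  — match a
Accept reached after 7 steps.

7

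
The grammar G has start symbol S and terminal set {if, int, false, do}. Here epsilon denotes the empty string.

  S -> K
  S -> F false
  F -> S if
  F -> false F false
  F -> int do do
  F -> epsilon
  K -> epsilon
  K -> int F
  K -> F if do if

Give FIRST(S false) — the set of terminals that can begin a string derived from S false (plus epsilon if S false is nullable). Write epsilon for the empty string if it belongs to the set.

{false, if, int}

FIRST(S): from S->K we get {epsilon, false, if, int}; from S->F false we get {false, if, int}. So FIRST(S) = {epsilon, false, if, int}.
FIRST(F): from F->S if we get {false, if, int}; from F->false F false we get {false}; from F->int do do we get {int}; from F->epsilon we get {epsilon}. So FIRST(F) = {epsilon, false, if, int}.
FIRST(K): from K->epsilon we get {epsilon}; from K->int F we get {int}; from K->F if do if we get {false, if, int}. So FIRST(K) = {epsilon, false, if, int}.
FIRST(S false): take FIRST of each symbol in turn, carrying on past any symbol whose FIRST contains epsilon; result {false, if, int}.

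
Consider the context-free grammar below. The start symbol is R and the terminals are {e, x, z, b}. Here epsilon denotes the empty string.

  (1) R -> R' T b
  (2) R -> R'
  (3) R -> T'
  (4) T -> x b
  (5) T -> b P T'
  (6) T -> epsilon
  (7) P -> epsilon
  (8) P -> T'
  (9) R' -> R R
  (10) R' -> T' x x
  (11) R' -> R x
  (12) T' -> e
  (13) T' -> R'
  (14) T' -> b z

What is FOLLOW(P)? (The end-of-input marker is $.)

{b, e}

FIRST(T): from T->x b we get {x}; from T->b P T' we get {b}; from T->epsilon we get {epsilon}. So FIRST(T) = {epsilon, b, x}.
FIRST(R): from R->R' T b we get {b, e}; from R->R' we get {b, e}; from R->T' we get {b, e}. So FIRST(R) = {b, e}.
FIRST(P): from P->epsilon we get {epsilon}; from P->T' we get {b, e}. So FIRST(P) = {epsilon, b, e}.
FIRST(R'): from R'->R R we get {b, e}; from R'->T' x x we get {b, e}; from R'->R x we get {b, e}. So FIRST(R') = {b, e}.
FIRST(T'): from T'->e we get {e}; from T'->R' we get {b, e}; from T'->b z we get {b}. So FIRST(T') = {b, e}.
FOLLOW(R) includes $ since R is the start symbol.
FOLLOW(T): in R->R' T b, T is followed by b with FIRST {b}. Thus FOLLOW(T) = {b}.
FOLLOW(P): in T->b P T', P is followed by T' with FIRST {b, e}. Thus FOLLOW(P) = {b, e}.
FOLLOW(R): in R'->R R (occurrence 1), R is followed by R with FIRST {b, e}; in R'->R R (occurrence 2), the suffix after R is empty, so FOLLOW(R) ⊇ FOLLOW(R') = {$, b, e, x}; in R'->R x, R is followed by x with FIRST {x}. Thus FOLLOW(R) = {$, b, e, x}.
FOLLOW(T'): in R->T', the suffix after T' is empty, so FOLLOW(T') ⊇ FOLLOW(R) = {$, b, e, x}; in T->b P T', the suffix after T' is empty, so FOLLOW(T') ⊇ FOLLOW(T) = {b}; in P->T', the suffix after T' is empty, so FOLLOW(T') ⊇ FOLLOW(P) = {b, e}; in R'->T' x x, T' is followed by x x with FIRST {x}. Thus FOLLOW(T') = {$, b, e, x}.
FOLLOW(R'): in R->R' T b, R' is followed by T b with FIRST {b, x}; in R->R', the suffix after R' is empty, so FOLLOW(R') ⊇ FOLLOW(R) = {$, b, e, x}; in T'->R', the suffix after R' is empty, so FOLLOW(R') ⊇ FOLLOW(T') = {$, b, e, x}. Thus FOLLOW(R') = {$, b, e, x}.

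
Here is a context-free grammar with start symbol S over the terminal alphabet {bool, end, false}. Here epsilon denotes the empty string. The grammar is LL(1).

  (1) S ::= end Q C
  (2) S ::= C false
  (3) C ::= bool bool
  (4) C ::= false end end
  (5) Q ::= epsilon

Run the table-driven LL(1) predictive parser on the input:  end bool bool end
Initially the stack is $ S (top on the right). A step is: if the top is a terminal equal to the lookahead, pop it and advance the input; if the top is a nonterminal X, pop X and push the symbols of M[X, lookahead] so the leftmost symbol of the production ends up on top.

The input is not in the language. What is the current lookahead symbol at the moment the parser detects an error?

step 1: stack=$ S  input=end bool bool end $  — expand S ::= end Q C
step 2: stack=$ C Q end  input=end bool bool end $  — match end
step 3: stack=$ C Q  input=bool bool end $  — expand Q ::= epsilon
step 4: stack=$ C  input=bool bool end $  — expand C ::= bool bool
step 5: stack=$ bool bool  input=bool bool end $  — match bool
step 6: stack=$ bool  input=bool end $  — match bool
step 7: stack=$  input=end $  — error: stack empty but input remains

end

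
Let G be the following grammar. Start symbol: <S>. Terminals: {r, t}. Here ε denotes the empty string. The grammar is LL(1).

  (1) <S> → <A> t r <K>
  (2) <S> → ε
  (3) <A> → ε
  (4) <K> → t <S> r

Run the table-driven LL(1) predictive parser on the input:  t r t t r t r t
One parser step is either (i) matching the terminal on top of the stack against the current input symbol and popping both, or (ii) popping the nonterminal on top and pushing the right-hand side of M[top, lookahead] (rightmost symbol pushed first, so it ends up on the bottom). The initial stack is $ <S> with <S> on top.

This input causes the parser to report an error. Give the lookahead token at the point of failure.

step 1: stack=$ <S>  input=t r t t r t r t $  — expand <S> → <A> t r <K>
step 2: stack=$ <K> r t <A>  input=t r t t r t r t $  — expand <A> → ε
step 3: stack=$ <K> r t  input=t r t t r t r t $  — match t
step 4: stack=$ <K> r  input=r t t r t r t $  — match r
step 5: stack=$ <K>  input=t t r t r t $  — expand <K> → t <S> r
step 6: stack=$ r <S> t  input=t t r t r t $  — match t
step 7: stack=$ r <S>  input=t r t r t $  — expand <S> → <A> t r <K>
step 8: stack=$ r <K> r t <A>  input=t r t r t $  — expand <A> → ε
step 9: stack=$ r <K> r t  input=t r t r t $  — match t
step 10: stack=$ r <K> r  input=r t r t $  — match r
step 11: stack=$ r <K>  input=t r t $  — expand <K> → t <S> r
step 12: stack=$ r r <S> t  input=t r t $  — match t
step 13: stack=$ r r <S>  input=r t $  — expand <S> → ε
step 14: stack=$ r r  input=r t $  — match r
step 15: stack=$ r  input=t $  — error: top is terminal r but lookahead is t

t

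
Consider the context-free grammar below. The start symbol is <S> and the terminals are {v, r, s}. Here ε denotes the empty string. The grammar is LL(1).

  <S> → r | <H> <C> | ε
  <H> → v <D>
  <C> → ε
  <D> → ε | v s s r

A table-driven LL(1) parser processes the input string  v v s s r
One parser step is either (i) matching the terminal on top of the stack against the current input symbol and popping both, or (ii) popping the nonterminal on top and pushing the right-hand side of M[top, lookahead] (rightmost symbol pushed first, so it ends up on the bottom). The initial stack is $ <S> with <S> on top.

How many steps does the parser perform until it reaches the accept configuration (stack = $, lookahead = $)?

step 1: stack=$ <S>  input=v v s s r $  — expand <S> → <H> <C>
step 2: stack=$ <C> <H>  input=v v s s r $  — expand <H> → v <D>
step 3: stack=$ <C> <D> v  input=v v s s r $  — match v
step 4: stack=$ <C> <D>  input=v s s r $  — expand <D> → v s s r
step 5: stack=$ <C> r s s v  input=v s s r $  — match v
step 6: stack=$ <C> r s s  input=s s r $  — match s
step 7: stack=$ <C> r s  input=s r $  — match s
step 8: stack=$ <C> r  input=r $  — match r
step 9: stack=$ <C>  input=$  — expand <C> → ε
Accept reached after 9 steps.

9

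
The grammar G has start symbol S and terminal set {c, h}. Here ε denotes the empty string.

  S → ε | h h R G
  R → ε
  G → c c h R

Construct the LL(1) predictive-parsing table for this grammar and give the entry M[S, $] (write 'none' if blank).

S → ε

FIRST(S) = {ε, h}
FIRST(R) = {ε}
FIRST(G) = {c}
FOLLOW(S) includes $ since S is the start symbol.
FOLLOW(S): S appears on no right-hand side. Thus FOLLOW(S) = {$}.
For S → ε: FIRST(ε) = {ε}, so it goes in M[S, t] for t ∈ {}; since ε ∈ FIRST, also for every t ∈ FOLLOW(S) = {$}.
For S → h h R G: FIRST(h h R G) = {h}, so it goes in M[S, t] for t ∈ {h}.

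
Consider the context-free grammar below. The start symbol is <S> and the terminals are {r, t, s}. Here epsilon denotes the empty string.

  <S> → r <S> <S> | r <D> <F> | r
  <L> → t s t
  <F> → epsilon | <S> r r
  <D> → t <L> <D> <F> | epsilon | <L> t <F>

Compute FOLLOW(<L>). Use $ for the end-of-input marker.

{$, r, t}

FIRST(<S>) = {r}
FIRST(<L>) = {t}
FIRST(<F>) = {epsilon, r}  (via <S> r r)
FIRST(<D>) = {epsilon, t}  (via <L> t <F>)
FOLLOW(<S>) includes $ since <S> is the start symbol.
FOLLOW(<S>): in <S>→r <S> <S> (occurrence 1), <S> is followed by <S> with FIRST {r}; in <S>→r <S> <S> (occurrence 2), the suffix after <S> is empty (adds nothing new); in <F>→<S> r r, <S> is followed by r r with FIRST {r}. Thus FOLLOW(<S>) = {$, r}.
FOLLOW(<D>): in <S>→r <D> <F>, <D> is followed by <F> with FIRST {epsilon, r}; in <S>→r <D> <F>, the suffix after <D> is nullable, so FOLLOW(<D>) ⊇ FOLLOW(<S>) = {$, r}; in <D>→t <L> <D> <F>, <D> is followed by <F> with FIRST {epsilon, r}; in <D>→t <L> <D> <F>, the suffix after <D> is nullable (adds nothing new). Thus FOLLOW(<D>) = {$, r}.
FOLLOW(<L>): in <D>→t <L> <D> <F>, <L> is followed by <D> <F> with FIRST {epsilon, r, t}; in <D>→t <L> <D> <F>, the suffix after <L> is nullable, so FOLLOW(<L>) ⊇ FOLLOW(<D>) = {$, r}; in <D>→<L> t <F>, <L> is followed by t <F> with FIRST {t}. Thus FOLLOW(<L>) = {$, r, t}.
FOLLOW(<F>): in <S>→r <D> <F>, the suffix after <F> is empty, so FOLLOW(<F>) ⊇ FOLLOW(<S>) = {$, r}; in <D>→t <L> <D> <F>, the suffix after <F> is empty, so FOLLOW(<F>) ⊇ FOLLOW(<D>) = {$, r}; in <D>→<L> t <F>, the suffix after <F> is empty, so FOLLOW(<F>) ⊇ FOLLOW(<D>) = {$, r}. Thus FOLLOW(<F>) = {$, r}.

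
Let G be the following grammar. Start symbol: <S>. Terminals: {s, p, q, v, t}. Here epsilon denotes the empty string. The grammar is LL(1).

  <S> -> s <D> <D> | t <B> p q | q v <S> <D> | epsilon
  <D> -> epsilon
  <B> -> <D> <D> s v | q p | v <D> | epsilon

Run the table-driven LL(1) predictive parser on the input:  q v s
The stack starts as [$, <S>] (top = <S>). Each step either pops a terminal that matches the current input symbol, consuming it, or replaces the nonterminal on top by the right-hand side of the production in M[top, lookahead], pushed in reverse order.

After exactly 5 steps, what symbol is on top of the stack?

     Stack            Input    Action
  1  $ <S>            q v s $  expand <S> -> q v <S> <D>
  2  $ <D> <S> v q    q v s $  match q
  3  $ <D> <S> v      v s $    match v
  4  $ <D> <S>        s $      expand <S> -> s <D> <D>
  5  $ <D> <D> <D> s  s $      match s
Stack after step 5: $ <D> <D> <D> (top = <D>).

<D>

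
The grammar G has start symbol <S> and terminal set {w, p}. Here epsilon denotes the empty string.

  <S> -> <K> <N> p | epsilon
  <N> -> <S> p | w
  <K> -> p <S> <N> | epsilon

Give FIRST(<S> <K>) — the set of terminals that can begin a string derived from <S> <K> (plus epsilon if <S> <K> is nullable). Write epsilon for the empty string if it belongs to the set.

{epsilon, p, w}

FIRST(<K>) = {epsilon, p}
FIRST(<S>) = {epsilon, p, w}  (via <K> <N> p)
FIRST(<N>) = {p, w}  (via <S> p)
FIRST(<S> <K>): take FIRST of each symbol in turn, carrying on past any symbol whose FIRST contains epsilon; result {epsilon, p, w}.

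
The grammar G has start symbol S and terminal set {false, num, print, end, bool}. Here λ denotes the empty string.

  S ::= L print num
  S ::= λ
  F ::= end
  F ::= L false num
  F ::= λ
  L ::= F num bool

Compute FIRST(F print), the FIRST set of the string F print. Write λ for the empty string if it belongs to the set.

FIRST(S) = {λ, end, num}  (via L print num)
FIRST(F) = {λ, end, num}  (via L false num)
FIRST(L) = {end, num}  (via F num bool)
FIRST(F print): take FIRST of each symbol in turn, carrying on past any symbol whose FIRST contains λ; result {end, num, print}.

{end, num, print}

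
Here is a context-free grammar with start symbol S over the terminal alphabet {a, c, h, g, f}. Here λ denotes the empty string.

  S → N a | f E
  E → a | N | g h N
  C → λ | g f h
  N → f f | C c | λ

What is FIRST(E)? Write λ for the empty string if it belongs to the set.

{λ, a, c, f, g}

FIRST(C): from C→λ we get {λ}; from C→g f h we get {g}. So FIRST(C) = {λ, g}.
FIRST(N): from N→f f we get {f}; from N→C c we get {c, g}; from N→λ we get {λ}. So FIRST(N) = {λ, c, f, g}.
FIRST(S): from S→N a we get {a, c, f, g}; from S→f E we get {f}. So FIRST(S) = {a, c, f, g}.
FIRST(E): from E→a we get {a}; from E→N we get {λ, c, f, g}; from E→g h N we get {g}. So FIRST(E) = {λ, a, c, f, g}.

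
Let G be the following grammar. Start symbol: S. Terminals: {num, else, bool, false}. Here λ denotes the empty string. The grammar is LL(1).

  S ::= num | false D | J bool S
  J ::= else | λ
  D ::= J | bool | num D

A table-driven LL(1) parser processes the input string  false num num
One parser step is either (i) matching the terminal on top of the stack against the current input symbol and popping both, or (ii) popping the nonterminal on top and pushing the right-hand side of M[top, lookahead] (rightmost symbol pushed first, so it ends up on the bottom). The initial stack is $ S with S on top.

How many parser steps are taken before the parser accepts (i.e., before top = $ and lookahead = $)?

     Stack      Input            Action
  1  $ S        false num num $  expand S ::= false D
  2  $ D false  false num num $  match false
  3  $ D        num num $        expand D ::= num D
  4  $ D num    num num $        match num
  5  $ D        num $            expand D ::= num D
  6  $ D num    num $            match num
  7  $ D        $                expand D ::= J
  8  $ J        $                expand J ::= λ
Accept reached after 8 steps.

8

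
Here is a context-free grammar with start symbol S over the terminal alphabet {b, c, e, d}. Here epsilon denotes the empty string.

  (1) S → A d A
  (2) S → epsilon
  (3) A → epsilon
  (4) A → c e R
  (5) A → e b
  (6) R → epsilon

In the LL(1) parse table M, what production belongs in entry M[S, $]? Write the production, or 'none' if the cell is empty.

S → epsilon

FIRST(A): from A→epsilon we get {epsilon}; from A→c e R we get {c}; from A→e b we get {e}. So FIRST(A) = {epsilon, c, e}.
FIRST(R): from R→epsilon we get {epsilon}. So FIRST(R) = {epsilon}.
FIRST(S): from S→A d A we get {c, d, e}; from S→epsilon we get {epsilon}. So FIRST(S) = {epsilon, c, d, e}.
FOLLOW(S) includes $ since S is the start symbol.
FOLLOW(S): S appears on no right-hand side. Thus FOLLOW(S) = {$}.
For S → A d A: FIRST(A d A) = {c, d, e}, so it goes in M[S, t] for t ∈ {c, d, e}.
For S → epsilon: FIRST(epsilon) = {epsilon}, so it goes in M[S, t] for t ∈ {}; since epsilon ∈ FIRST, also for every t ∈ FOLLOW(S) = {$}.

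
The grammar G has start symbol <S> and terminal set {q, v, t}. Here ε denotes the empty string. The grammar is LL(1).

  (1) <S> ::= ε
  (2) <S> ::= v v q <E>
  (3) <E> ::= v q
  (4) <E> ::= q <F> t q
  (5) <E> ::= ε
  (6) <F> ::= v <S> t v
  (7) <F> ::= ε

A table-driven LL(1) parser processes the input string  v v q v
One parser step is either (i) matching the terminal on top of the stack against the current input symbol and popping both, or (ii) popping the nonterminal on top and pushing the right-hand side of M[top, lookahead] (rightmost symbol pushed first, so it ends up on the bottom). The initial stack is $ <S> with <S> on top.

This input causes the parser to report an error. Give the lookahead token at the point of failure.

step 1: stack=$ <S>  input=v v q v $  — expand <S> ::= v v q <E>
step 2: stack=$ <E> q v v  input=v v q v $  — match v
step 3: stack=$ <E> q v  input=v q v $  — match v
step 4: stack=$ <E> q  input=q v $  — match q
step 5: stack=$ <E>  input=v $  — expand <E> ::= v q
step 6: stack=$ q v  input=v $  — match v
step 7: stack=$ q  input=$  — error: top is terminal q but lookahead is $

$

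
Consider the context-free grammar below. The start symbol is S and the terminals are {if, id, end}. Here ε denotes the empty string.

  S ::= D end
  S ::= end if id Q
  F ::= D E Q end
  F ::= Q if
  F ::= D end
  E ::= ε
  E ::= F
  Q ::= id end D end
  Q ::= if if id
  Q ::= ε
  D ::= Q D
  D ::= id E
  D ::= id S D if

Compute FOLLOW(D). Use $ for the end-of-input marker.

FIRST(Q) = {ε, id, if}
FIRST(D) = {id, if}  (via Q D)
FIRST(S) = {end, id, if}  (via D end)
FIRST(F) = {id, if}  (via D E Q end, Q if, D end)
FIRST(E) = {ε, id, if}  (via F)
FOLLOW(S) includes $ since S is the start symbol.
FOLLOW(S): in D::=id S D if, S is followed by D if with FIRST {id, if}. Thus FOLLOW(S) = {$, id, if}.
FOLLOW(Q): in S::=end if id Q, the suffix after Q is empty, so FOLLOW(Q) ⊇ FOLLOW(S) = {$, id, if}; in F::=D E Q end, Q is followed by end with FIRST {end}; in F::=Q if, Q is followed by if with FIRST {if}; in D::=Q D, Q is followed by D with FIRST {id, if}. Thus FOLLOW(Q) = {$, end, id, if}.
FOLLOW(D): in S::=D end, D is followed by end with FIRST {end}; in F::=D E Q end, D is followed by E Q end with FIRST {end, id, if}; in F::=D end, D is followed by end with FIRST {end}; in Q::=id end D end, D is followed by end with FIRST {end}; in D::=Q D, the suffix after D is empty (adds nothing new); in D::=id S D if, D is followed by if with FIRST {if}. Thus FOLLOW(D) = {end, id, if}.
FOLLOW(E): in F::=D E Q end, E is followed by Q end with FIRST {end, id, if}; in D::=id E, the suffix after E is empty, so FOLLOW(E) ⊇ FOLLOW(D) = {end, id, if}. Thus FOLLOW(E) = {end, id, if}.
FOLLOW(F): in E::=F, the suffix after F is empty, so FOLLOW(F) ⊇ FOLLOW(E) = {end, id, if}. Thus FOLLOW(F) = {end, id, if}.

{end, id, if}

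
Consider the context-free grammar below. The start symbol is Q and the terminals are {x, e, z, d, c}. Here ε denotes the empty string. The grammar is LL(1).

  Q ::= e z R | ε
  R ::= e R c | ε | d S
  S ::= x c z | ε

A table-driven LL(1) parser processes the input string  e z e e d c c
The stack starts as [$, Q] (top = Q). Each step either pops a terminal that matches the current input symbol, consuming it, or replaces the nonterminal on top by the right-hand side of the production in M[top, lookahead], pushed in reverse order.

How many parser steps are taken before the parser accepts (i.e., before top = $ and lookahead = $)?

12

      Stack      Input            Action
   1  $ Q        e z e e d c c $  expand Q ::= e z R
   2  $ R z e    e z e e d c c $  match e
   3  $ R z      z e e d c c $    match z
   4  $ R        e e d c c $      expand R ::= e R c
   5  $ c R e    e e d c c $      match e
   6  $ c R      e d c c $        expand R ::= e R c
   7  $ c c R e  e d c c $        match e
   8  $ c c R    d c c $          expand R ::= d S
   9  $ c c S d  d c c $          match d
  10  $ c c S    c c $            expand S ::= ε
  11  $ c c      c c $            match c
  12  $ c        c $              match c
Accept reached after 12 steps.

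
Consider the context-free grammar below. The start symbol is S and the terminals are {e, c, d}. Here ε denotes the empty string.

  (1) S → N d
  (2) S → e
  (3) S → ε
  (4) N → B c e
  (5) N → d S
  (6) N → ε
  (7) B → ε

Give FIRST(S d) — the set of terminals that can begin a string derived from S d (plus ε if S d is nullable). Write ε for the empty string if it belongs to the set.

FIRST(B): from B→ε we get {ε}. So FIRST(B) = {ε}.
FIRST(N): from N→B c e we get {c}; from N→d S we get {d}; from N→ε we get {ε}. So FIRST(N) = {ε, c, d}.
FIRST(S): from S→N d we get {c, d}; from S→e we get {e}; from S→ε we get {ε}. So FIRST(S) = {ε, c, d, e}.
FIRST(S d): take FIRST of each symbol in turn, carrying on past any symbol whose FIRST contains ε; result {c, d, e}.

{c, d, e}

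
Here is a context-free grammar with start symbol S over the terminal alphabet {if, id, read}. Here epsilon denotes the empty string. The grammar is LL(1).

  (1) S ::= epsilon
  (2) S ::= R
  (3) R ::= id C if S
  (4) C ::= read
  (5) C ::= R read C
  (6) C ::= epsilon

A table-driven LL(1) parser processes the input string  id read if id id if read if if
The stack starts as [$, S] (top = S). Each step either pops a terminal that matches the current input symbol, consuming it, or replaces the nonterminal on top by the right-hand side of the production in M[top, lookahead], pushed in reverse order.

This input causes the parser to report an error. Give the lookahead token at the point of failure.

if

step 1: stack=$ S  input=id read if id id if read if if $  — expand S ::= R
step 2: stack=$ R  input=id read if id id if read if if $  — expand R ::= id C if S
step 3: stack=$ S if C id  input=id read if id id if read if if $  — match id
step 4: stack=$ S if C  input=read if id id if read if if $  — expand C ::= read
step 5: stack=$ S if read  input=read if id id if read if if $  — match read
step 6: stack=$ S if  input=if id id if read if if $  — match if
step 7: stack=$ S  input=id id if read if if $  — expand S ::= R
step 8: stack=$ R  input=id id if read if if $  — expand R ::= id C if S
step 9: stack=$ S if C id  input=id id if read if if $  — match id
step 10: stack=$ S if C  input=id if read if if $  — expand C ::= R read C
step 11: stack=$ S if C read R  input=id if read if if $  — expand R ::= id C if S
step 12: stack=$ S if C read S if C id  input=id if read if if $  — match id
step 13: stack=$ S if C read S if C  input=if read if if $  — expand C ::= epsilon
step 14: stack=$ S if C read S if  input=if read if if $  — match if
step 15: stack=$ S if C read S  input=read if if $  — expand S ::= epsilon
step 16: stack=$ S if C read  input=read if if $  — match read
step 17: stack=$ S if C  input=if if $  — expand C ::= epsilon
step 18: stack=$ S if  input=if if $  — match if
step 19: stack=$ S  input=if $  — error: M[S, if] is empty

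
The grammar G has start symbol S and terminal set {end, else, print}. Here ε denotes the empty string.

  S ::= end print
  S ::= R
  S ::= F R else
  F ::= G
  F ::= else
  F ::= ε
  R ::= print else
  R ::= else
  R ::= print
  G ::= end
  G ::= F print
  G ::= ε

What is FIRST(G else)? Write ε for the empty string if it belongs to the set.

{else, end, print}

FIRST(R) = {else, print}
FIRST(S) = {else, end, print}  (via R, F R else)
FIRST(F) = {ε, else, end, print}  (via G)
FIRST(G) = {ε, else, end, print}  (via F print)
FIRST(G else): take FIRST of each symbol in turn, carrying on past any symbol whose FIRST contains ε; result {else, end, print}.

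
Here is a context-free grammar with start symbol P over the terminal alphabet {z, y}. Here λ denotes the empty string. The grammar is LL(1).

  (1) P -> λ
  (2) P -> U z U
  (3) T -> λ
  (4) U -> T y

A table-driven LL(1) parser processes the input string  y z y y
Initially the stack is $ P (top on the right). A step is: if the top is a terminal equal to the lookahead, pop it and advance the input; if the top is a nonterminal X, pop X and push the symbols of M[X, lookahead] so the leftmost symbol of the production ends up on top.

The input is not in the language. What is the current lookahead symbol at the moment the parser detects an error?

     Stack      Input      Action
  1  $ P        y z y y $  expand P -> U z U
  2  $ U z U    y z y y $  expand U -> T y
  3  $ U z y T  y z y y $  expand T -> λ
  4  $ U z y    y z y y $  match y
  5  $ U z      z y y $    match z
  6  $ U        y y $      expand U -> T y
  7  $ y T      y y $      expand T -> λ
  8  $ y        y y $      match y
  9  $          y $        error: stack empty but input remains

y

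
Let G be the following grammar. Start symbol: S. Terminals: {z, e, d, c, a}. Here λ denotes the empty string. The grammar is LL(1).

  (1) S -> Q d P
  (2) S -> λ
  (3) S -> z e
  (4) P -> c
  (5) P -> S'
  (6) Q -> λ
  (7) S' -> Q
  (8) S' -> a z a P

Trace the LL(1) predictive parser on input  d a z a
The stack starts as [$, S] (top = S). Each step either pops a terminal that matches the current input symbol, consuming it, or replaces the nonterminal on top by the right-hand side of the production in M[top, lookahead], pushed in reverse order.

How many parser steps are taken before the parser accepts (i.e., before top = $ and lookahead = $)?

      Stack      Input      Action
   1  $ S        d a z a $  expand S -> Q d P
   2  $ P d Q    d a z a $  expand Q -> λ
   3  $ P d      d a z a $  match d
   4  $ P        a z a $    expand P -> S'
   5  $ S'       a z a $    expand S' -> a z a P
   6  $ P a z a  a z a $    match a
   7  $ P a z    z a $      match z
   8  $ P a      a $        match a
   9  $ P        $          expand P -> S'
  10  $ S'       $          expand S' -> Q
  11  $ Q        $          expand Q -> λ
Accept reached after 11 steps.

11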